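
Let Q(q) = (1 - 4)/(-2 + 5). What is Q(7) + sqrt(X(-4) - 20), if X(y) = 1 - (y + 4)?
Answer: -1 + I*sqrt(19) ≈ -1.0 + 4.3589*I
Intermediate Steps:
Q(q) = -1 (Q(q) = -3/3 = -3*1/3 = -1)
X(y) = -3 - y (X(y) = 1 - (4 + y) = 1 + (-4 - y) = -3 - y)
Q(7) + sqrt(X(-4) - 20) = -1 + sqrt((-3 - 1*(-4)) - 20) = -1 + sqrt((-3 + 4) - 20) = -1 + sqrt(1 - 20) = -1 + sqrt(-19) = -1 + I*sqrt(19)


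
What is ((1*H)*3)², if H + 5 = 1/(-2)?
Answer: 1089/4 ≈ 272.25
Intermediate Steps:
H = -11/2 (H = -5 + 1/(-2) = -5 - ½ = -11/2 ≈ -5.5000)
((1*H)*3)² = ((1*(-11/2))*3)² = (-11/2*3)² = (-33/2)² = 1089/4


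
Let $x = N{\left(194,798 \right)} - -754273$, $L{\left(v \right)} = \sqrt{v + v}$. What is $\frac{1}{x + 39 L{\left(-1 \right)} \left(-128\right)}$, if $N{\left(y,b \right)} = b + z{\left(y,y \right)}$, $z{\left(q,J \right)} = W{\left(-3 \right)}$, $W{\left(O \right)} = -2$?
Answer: $\frac{755069}{570179034889} + \frac{4992 i \sqrt{2}}{570179034889} \approx 1.3243 \cdot 10^{-6} + 1.2382 \cdot 10^{-8} i$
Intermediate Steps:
$L{\left(v \right)} = \sqrt{2} \sqrt{v}$ ($L{\left(v \right)} = \sqrt{2 v} = \sqrt{2} \sqrt{v}$)
$z{\left(q,J \right)} = -2$
$N{\left(y,b \right)} = -2 + b$ ($N{\left(y,b \right)} = b - 2 = -2 + b$)
$x = 755069$ ($x = \left(-2 + 798\right) - -754273 = 796 + 754273 = 755069$)
$\frac{1}{x + 39 L{\left(-1 \right)} \left(-128\right)} = \frac{1}{755069 + 39 \sqrt{2} \sqrt{-1} \left(-128\right)} = \frac{1}{755069 + 39 \sqrt{2} i \left(-128\right)} = \frac{1}{755069 + 39 i \sqrt{2} \left(-128\right)} = \frac{1}{755069 - 4992 i \sqrt{2}}$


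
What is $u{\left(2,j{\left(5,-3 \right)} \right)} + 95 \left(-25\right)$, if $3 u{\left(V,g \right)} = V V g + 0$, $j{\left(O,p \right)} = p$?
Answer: $-2379$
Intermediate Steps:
$u{\left(V,g \right)} = \frac{g V^{2}}{3}$ ($u{\left(V,g \right)} = \frac{V V g + 0}{3} = \frac{V^{2} g + 0}{3} = \frac{g V^{2} + 0}{3} = \frac{g V^{2}}{3}$)
$u{\left(2,j{\left(5,-3 \right)} \right)} + 95 \left(-25\right) = \frac{1}{3} \left(-3\right) 2^{2} + 95 \left(-25\right) = \frac{1}{3} \left(-3\right) 4 - 2375 = -4 - 2375 = -2379$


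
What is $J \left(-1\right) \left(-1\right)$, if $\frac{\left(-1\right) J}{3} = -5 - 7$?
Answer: $36$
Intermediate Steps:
$J = 36$ ($J = - 3 \left(-5 - 7\right) = \left(-3\right) \left(-12\right) = 36$)
$J \left(-1\right) \left(-1\right) = 36 \left(-1\right) \left(-1\right) = \left(-36\right) \left(-1\right) = 36$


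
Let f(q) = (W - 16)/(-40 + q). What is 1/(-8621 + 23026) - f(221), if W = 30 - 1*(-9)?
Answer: -331134/2607305 ≈ -0.12700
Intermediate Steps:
W = 39 (W = 30 + 9 = 39)
f(q) = 23/(-40 + q) (f(q) = (39 - 16)/(-40 + q) = 23/(-40 + q))
1/(-8621 + 23026) - f(221) = 1/(-8621 + 23026) - 23/(-40 + 221) = 1/14405 - 23/181 = -331134/2607305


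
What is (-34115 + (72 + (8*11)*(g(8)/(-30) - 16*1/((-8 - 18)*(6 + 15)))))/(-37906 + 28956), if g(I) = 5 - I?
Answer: 46453163/12216750 ≈ 3.8024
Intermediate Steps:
(-34115 + (72 + (8*11)*(g(8)/(-30) - 16*1/((-8 - 18)*(6 + 15)))))/(-37906 + 28956) = (-34115 + (72 + (8*11)*((5 - 1*8)/(-30) - 16*1/((-8 - 18)*(6 + 15)))))/(-37906 + 28956) = (-34115 + (72 + 88*((5 - 8)*(-1/30) - 16/((-26*21)))))/(-8950) = (-34115 + (72 + 88*(-3*(-1/30) - 16/(-546))))*(-1/8950) = (-34115 + (72 + 88*(1/10 - 16*(-1/546))))*(-1/8950) = (-34115 + (72 + 88*(1/10 + 8/273)))*(-1/8950) = (-34115 + (72 + 88*(353/2730)))*(-1/8950) = (-34115 + (72 + 15532/1365))*(-1/8950) = (-34115 + 113812/1365)*(-1/8950) = -46453163/1365*(-1/8950) = 46453163/12216750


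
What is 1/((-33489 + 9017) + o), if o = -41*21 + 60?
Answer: -1/25273 ≈ -3.9568e-5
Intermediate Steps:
o = -801 (o = -861 + 60 = -801)
1/((-33489 + 9017) + o) = 1/((-33489 + 9017) - 801) = 1/(-24472 - 801) = 1/(-25273) = -1/25273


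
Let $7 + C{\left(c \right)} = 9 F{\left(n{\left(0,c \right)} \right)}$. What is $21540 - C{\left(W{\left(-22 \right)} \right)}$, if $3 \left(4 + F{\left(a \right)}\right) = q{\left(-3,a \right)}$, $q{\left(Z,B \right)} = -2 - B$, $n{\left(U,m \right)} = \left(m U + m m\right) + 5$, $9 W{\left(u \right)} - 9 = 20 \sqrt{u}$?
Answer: $\frac{574589}{27} + \frac{40 i \sqrt{22}}{3} \approx 21281.0 + 62.539 i$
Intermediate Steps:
$W{\left(u \right)} = 1 + \frac{20 \sqrt{u}}{9}$
$n{\left(U,m \right)} = 5 + m^{2} + U m$ ($n{\left(U,m \right)} = \left(U m + m^{2}\right) + 5 = \left(m^{2} + U m\right) + 5 = 5 + m^{2} + U m$)
$F{\left(a \right)} = - \frac{14}{3} - \frac{a}{3}$ ($F{\left(a \right)} = -4 + \frac{-2 - a}{3} = -4 - \left(\frac{2}{3} + \frac{a}{3}\right) = - \frac{14}{3} - \frac{a}{3}$)
$C{\left(c \right)} = -64 - 3 c^{2}$ ($C{\left(c \right)} = -7 + 9 \left(- \frac{14}{3} - \frac{5 + c^{2} + 0 c}{3}\right) = -7 + 9 \left(- \frac{14}{3} - \frac{5 + c^{2} + 0}{3}\right) = -7 + 9 \left(- \frac{14}{3} - \frac{5 + c^{2}}{3}\right) = -7 + 9 \left(- \frac{14}{3} - \left(\frac{5}{3} + \frac{c^{2}}{3}\right)\right) = -7 + 9 \left(- \frac{19}{3} - \frac{c^{2}}{3}\right) = -7 - \left(57 + 3 c^{2}\right) = -64 - 3 c^{2}$)
$21540 - C{\left(W{\left(-22 \right)} \right)} = 21540 - \left(-64 - 3 \left(1 + \frac{20 \sqrt{-22}}{9}\right)^{2}\right) = 21540 - \left(-64 - 3 \left(1 + \frac{20 i \sqrt{22}}{9}\right)^{2}\right) = 21540 + \left(64 + 3 \left(1 + \frac{20 i \sqrt{22}}{9}\right)^{2}\right) = 21604 + 3 \left(1 + \frac{20 i \sqrt{22}}{9}\right)^{2}$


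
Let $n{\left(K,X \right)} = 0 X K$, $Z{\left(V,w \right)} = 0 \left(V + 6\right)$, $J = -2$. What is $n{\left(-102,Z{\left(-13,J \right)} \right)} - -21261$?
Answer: $21261$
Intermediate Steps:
$Z{\left(V,w \right)} = 0$ ($Z{\left(V,w \right)} = 0 \left(6 + V\right) = 0$)
$n{\left(K,X \right)} = 0$ ($n{\left(K,X \right)} = 0 K = 0$)
$n{\left(-102,Z{\left(-13,J \right)} \right)} - -21261 = 0 - -21261 = 0 + 21261 = 21261$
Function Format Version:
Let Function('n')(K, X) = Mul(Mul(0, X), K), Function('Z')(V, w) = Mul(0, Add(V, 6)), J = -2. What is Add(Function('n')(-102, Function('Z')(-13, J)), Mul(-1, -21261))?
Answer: 21261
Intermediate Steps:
Function('Z')(V, w) = 0 (Function('Z')(V, w) = Mul(0, Add(6, V)) = 0)
Function('n')(K, X) = 0 (Function('n')(K, X) = Mul(0, K) = 0)
Add(Function('n')(-102, Function('Z')(-13, J)), Mul(-1, -21261)) = Add(0, Mul(-1, -21261)) = Add(0, 21261) = 21261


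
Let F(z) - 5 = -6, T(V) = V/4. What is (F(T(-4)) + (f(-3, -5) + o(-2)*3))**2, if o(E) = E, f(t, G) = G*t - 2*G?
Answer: 324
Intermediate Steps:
T(V) = V/4 (T(V) = V*(1/4) = V/4)
f(t, G) = -2*G + G*t
F(z) = -1 (F(z) = 5 - 6 = -1)
(F(T(-4)) + (f(-3, -5) + o(-2)*3))**2 = (-1 + (-5*(-2 - 3) - 2*3))**2 = (-1 + (-5*(-5) - 6))**2 = (-1 + (25 - 6))**2 = (-1 + 19)**2 = 18**2 = 324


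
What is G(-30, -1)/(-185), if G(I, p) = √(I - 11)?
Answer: -I*√41/185 ≈ -0.034611*I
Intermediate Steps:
G(I, p) = √(-11 + I)
G(-30, -1)/(-185) = √(-11 - 30)/(-185) = √(-41)*(-1/185) = (I*√41)*(-1/185) = -I*√41/185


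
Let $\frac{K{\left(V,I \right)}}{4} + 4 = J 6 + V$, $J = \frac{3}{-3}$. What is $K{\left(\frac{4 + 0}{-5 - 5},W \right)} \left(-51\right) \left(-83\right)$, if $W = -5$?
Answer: $- \frac{880464}{5} \approx -1.7609 \cdot 10^{5}$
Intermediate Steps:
$J = -1$ ($J = 3 \left(- \frac{1}{3}\right) = -1$)
$K{\left(V,I \right)} = -40 + 4 V$ ($K{\left(V,I \right)} = -16 + 4 \left(\left(-1\right) 6 + V\right) = -16 + 4 \left(-6 + V\right) = -16 + \left(-24 + 4 V\right) = -40 + 4 V$)
$K{\left(\frac{4 + 0}{-5 - 5},W \right)} \left(-51\right) \left(-83\right) = \left(-40 + 4 \frac{4 + 0}{-5 - 5}\right) \left(-51\right) \left(-83\right) = \left(-40 + 4 \frac{4}{-10}\right) \left(-51\right) \left(-83\right) = \left(-40 + 4 \cdot 4 \left(- \frac{1}{10}\right)\right) \left(-51\right) \left(-83\right) = \left(-40 + 4 \left(- \frac{2}{5}\right)\right) \left(-51\right) \left(-83\right) = \left(-40 - \frac{8}{5}\right) \left(-51\right) \left(-83\right) = \left(- \frac{208}{5}\right) \left(-51\right) \left(-83\right) = \frac{10608}{5} \left(-83\right) = - \frac{880464}{5}$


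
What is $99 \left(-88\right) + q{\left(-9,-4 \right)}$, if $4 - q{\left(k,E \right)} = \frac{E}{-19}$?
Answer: $- \frac{165456}{19} \approx -8708.2$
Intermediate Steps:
$q{\left(k,E \right)} = 4 + \frac{E}{19}$ ($q{\left(k,E \right)} = 4 - \frac{E}{-19} = 4 - E \left(- \frac{1}{19}\right) = 4 - - \frac{E}{19} = 4 + \frac{E}{19}$)
$99 \left(-88\right) + q{\left(-9,-4 \right)} = 99 \left(-88\right) + \left(4 + \frac{1}{19} \left(-4\right)\right) = -8712 + \left(4 - \frac{4}{19}\right) = -8712 + \frac{72}{19} = - \frac{165456}{19}$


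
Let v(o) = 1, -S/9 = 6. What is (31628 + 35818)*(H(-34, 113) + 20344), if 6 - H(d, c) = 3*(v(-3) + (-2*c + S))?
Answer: 1428978402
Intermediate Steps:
S = -54 (S = -9*6 = -54)
H(d, c) = 165 + 6*c (H(d, c) = 6 - 3*(1 + (-2*c - 54)) = 6 - 3*(1 + (-54 - 2*c)) = 6 - 3*(-53 - 2*c) = 6 - (-159 - 6*c) = 6 + (159 + 6*c) = 165 + 6*c)
(31628 + 35818)*(H(-34, 113) + 20344) = (31628 + 35818)*((165 + 6*113) + 20344) = 67446*((165 + 678) + 20344) = 67446*(843 + 20344) = 67446*21187 = 1428978402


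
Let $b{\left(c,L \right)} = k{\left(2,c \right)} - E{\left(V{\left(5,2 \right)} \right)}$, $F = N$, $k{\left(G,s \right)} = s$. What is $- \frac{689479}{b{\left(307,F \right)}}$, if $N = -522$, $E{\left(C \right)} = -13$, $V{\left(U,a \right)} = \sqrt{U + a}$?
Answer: $- \frac{689479}{320} \approx -2154.6$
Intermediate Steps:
$F = -522$
$b{\left(c,L \right)} = 13 + c$ ($b{\left(c,L \right)} = c - -13 = c + 13 = 13 + c$)
$- \frac{689479}{b{\left(307,F \right)}} = - \frac{689479}{13 + 307} = - \frac{689479}{320}$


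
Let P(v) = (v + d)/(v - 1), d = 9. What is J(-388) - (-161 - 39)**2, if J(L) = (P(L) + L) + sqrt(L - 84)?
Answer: -15710553/389 + 2*I*sqrt(118) ≈ -40387.0 + 21.726*I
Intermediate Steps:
P(v) = (9 + v)/(-1 + v) (P(v) = (v + 9)/(v - 1) = (9 + v)/(-1 + v))
J(L) = L + sqrt(-84 + L) + (9 + L)/(-1 + L) (J(L) = ((9 + L)/(-1 + L) + L) + sqrt(L - 84) = (L + (9 + L)/(-1 + L)) + sqrt(-84 + L) = L + sqrt(-84 + L) + (9 + L)/(-1 + L))
J(-388) - (-161 - 39)**2 = (9 - 388 + (-1 - 388)*(-388 + sqrt(-84 - 388)))/(-1 - 388) - (-161 - 39)**2 = (9 - 388 - 389*(-388 + sqrt(-472)))/(-389) - 1*(-200)**2 = -(9 - 388 - 389*(-388 + 2*I*sqrt(118)))/389 - 1*40000 = -(9 - 388 + (150932 - 778*I*sqrt(118)))/389 - 40000 = -(150553 - 778*I*sqrt(118))/389 - 40000 = (-150553/389 + 2*I*sqrt(118)) - 40000 = -15710553/389 + 2*I*sqrt(118)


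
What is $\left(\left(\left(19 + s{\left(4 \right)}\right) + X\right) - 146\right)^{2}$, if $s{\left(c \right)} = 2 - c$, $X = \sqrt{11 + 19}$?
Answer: $\left(129 - \sqrt{30}\right)^{2} \approx 15258.0$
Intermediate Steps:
$X = \sqrt{30} \approx 5.4772$
$\left(\left(\left(19 + s{\left(4 \right)}\right) + X\right) - 146\right)^{2} = \left(\left(\left(19 + \left(2 - 4\right)\right) + \sqrt{30}\right) - 146\right)^{2} = \left(\left(\left(19 - 2\right) + \sqrt{30}\right) - 146\right)^{2} = \left(\left(17 + \sqrt{30}\right) - 146\right)^{2} = \left(-129 + \sqrt{30}\right)^{2}$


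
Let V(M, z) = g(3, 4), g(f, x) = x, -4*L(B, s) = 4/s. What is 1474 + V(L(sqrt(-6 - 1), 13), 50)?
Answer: 1478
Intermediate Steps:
L(B, s) = -1/s
V(M, z) = 4
1474 + V(L(sqrt(-6 - 1), 13), 50) = 1474 + 4 = 1478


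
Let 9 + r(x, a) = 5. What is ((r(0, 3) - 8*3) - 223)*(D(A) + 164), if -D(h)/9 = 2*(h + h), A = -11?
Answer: -140560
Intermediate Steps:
r(x, a) = -4 (r(x, a) = -9 + 5 = -4)
D(h) = -36*h (D(h) = -18*(h + h) = -18*2*h = -36*h)
((r(0, 3) - 8*3) - 223)*(D(A) + 164) = ((-4 - 8*3) - 223)*(-36*(-11) + 164) = ((-4 - 24) - 223)*(396 + 164) = (-28 - 223)*560 = -251*560 = -140560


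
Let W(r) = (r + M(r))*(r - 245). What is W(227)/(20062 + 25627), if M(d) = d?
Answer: -8172/45689 ≈ -0.17886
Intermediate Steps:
W(r) = 2*r*(-245 + r) (W(r) = (r + r)*(r - 245) = (2*r)*(-245 + r) = 2*r*(-245 + r))
W(227)/(20062 + 25627) = (2*227*(-245 + 227))/(20062 + 25627) = (2*227*(-18))/45689 = -8172*1/45689 = -8172/45689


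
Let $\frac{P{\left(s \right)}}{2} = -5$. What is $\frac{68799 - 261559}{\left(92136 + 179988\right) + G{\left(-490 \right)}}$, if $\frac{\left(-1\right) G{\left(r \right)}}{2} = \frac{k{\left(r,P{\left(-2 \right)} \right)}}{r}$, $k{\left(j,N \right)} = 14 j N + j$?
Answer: $- \frac{96380}{136201} \approx -0.70763$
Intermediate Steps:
$P{\left(s \right)} = -10$ ($P{\left(s \right)} = 2 \left(-5\right) = -10$)
$k{\left(j,N \right)} = j + 14 N j$ ($k{\left(j,N \right)} = 14 N j + j = j + 14 N j$)
$G{\left(r \right)} = 278$ ($G{\left(r \right)} = - 2 \frac{r \left(1 + 14 \left(-10\right)\right)}{r} = - 2 \frac{r \left(1 - 140\right)}{r} = - 2 \frac{r \left(-139\right)}{r} = - 2 \frac{\left(-139\right) r}{r} = \left(-2\right) \left(-139\right) = 278$)
$\frac{68799 - 261559}{\left(92136 + 179988\right) + G{\left(-490 \right)}} = \frac{68799 - 261559}{\left(92136 + 179988\right) + 278} = - \frac{192760}{272124 + 278} = - \frac{192760}{272402} = \left(-192760\right) \frac{1}{272402} = - \frac{96380}{136201}$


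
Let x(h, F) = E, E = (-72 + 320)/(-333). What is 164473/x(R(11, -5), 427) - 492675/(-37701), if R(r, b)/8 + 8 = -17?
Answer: -688247691803/3116616 ≈ -2.2083e+5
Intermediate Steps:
R(r, b) = -200 (R(r, b) = -64 + 8*(-17) = -64 - 136 = -200)
E = -248/333 (E = 248*(-1/333) = -248/333 ≈ -0.74474)
x(h, F) = -248/333
164473/x(R(11, -5), 427) - 492675/(-37701) = 164473/(-248/333) - 492675/(-37701) = 164473*(-333/248) - 492675*(-1/37701) = -54769509/248 + 164225/12567 = -688247691803/3116616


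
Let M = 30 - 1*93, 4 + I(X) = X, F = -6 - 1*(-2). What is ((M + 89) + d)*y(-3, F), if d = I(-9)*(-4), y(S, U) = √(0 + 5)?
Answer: 78*√5 ≈ 174.41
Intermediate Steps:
F = -4 (F = -6 + 2 = -4)
I(X) = -4 + X
y(S, U) = √5
M = -63 (M = 30 - 93 = -63)
d = 52 (d = (-4 - 9)*(-4) = -13*(-4) = 52)
((M + 89) + d)*y(-3, F) = ((-63 + 89) + 52)*√5 = (26 + 52)*√5 = 78*√5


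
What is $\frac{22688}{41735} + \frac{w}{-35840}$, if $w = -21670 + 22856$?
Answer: $\frac{76364021}{149578240} \approx 0.51053$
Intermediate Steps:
$w = 1186$
$\frac{22688}{41735} + \frac{w}{-35840} = \frac{22688}{41735} + \frac{1186}{-35840} = 22688 \cdot \frac{1}{41735} + 1186 \left(- \frac{1}{35840}\right) = \frac{22688}{41735} - \frac{593}{17920} = \frac{76364021}{149578240}$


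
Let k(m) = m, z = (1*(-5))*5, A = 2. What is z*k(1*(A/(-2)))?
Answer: 25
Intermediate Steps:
z = -25 (z = -5*5 = -25)
z*k(1*(A/(-2))) = -25*2/(-2) = -25*2*(-1/2) = -25*(-1) = 25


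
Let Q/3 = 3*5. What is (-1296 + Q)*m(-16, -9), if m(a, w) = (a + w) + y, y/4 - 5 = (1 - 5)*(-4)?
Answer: -73809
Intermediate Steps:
y = 84 (y = 20 + 4*((1 - 5)*(-4)) = 20 + 4*(-4*(-4)) = 20 + 4*16 = 20 + 64 = 84)
m(a, w) = 84 + a + w (m(a, w) = (a + w) + 84 = 84 + a + w)
Q = 45 (Q = 3*(3*5) = 3*15 = 45)
(-1296 + Q)*m(-16, -9) = (-1296 + 45)*(84 - 16 - 9) = -1251*59 = -73809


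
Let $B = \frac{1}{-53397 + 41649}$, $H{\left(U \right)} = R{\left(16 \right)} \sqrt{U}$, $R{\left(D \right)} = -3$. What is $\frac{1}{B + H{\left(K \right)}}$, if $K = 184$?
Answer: $\frac{11748}{228553674623} - \frac{828093024 \sqrt{46}}{228553674623} \approx -0.024574$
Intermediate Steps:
$H{\left(U \right)} = - 3 \sqrt{U}$
$B = - \frac{1}{11748}$ ($B = \frac{1}{-11748} = - \frac{1}{11748} \approx -8.5121 \cdot 10^{-5}$)
$\frac{1}{B + H{\left(K \right)}} = \frac{1}{- \frac{1}{11748} - 3 \sqrt{184}} = \frac{1}{- \frac{1}{11748} - 3 \cdot 2 \sqrt{46}} = \frac{1}{- \frac{1}{11748} - 6 \sqrt{46}}$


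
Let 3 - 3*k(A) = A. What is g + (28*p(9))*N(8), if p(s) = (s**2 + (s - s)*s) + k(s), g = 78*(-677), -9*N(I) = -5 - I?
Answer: -446498/9 ≈ -49611.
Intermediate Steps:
N(I) = 5/9 + I/9 (N(I) = -(-5 - I)/9 = 5/9 + I/9)
k(A) = 1 - A/3
g = -52806
p(s) = 1 + s**2 - s/3 (p(s) = (s**2 + (s - s)*s) + (1 - s/3) = (s**2 + 0*s) + (1 - s/3) = (s**2 + 0) + (1 - s/3) = s**2 + (1 - s/3) = 1 + s**2 - s/3)
g + (28*p(9))*N(8) = -52806 + (28*(1 + 9**2 - 1/3*9))*(5/9 + (1/9)*8) = -52806 + (28*(1 + 81 - 3))*(5/9 + 8/9) = -52806 + (28*79)*(13/9) = -52806 + 2212*(13/9) = -52806 + 28756/9 = -446498/9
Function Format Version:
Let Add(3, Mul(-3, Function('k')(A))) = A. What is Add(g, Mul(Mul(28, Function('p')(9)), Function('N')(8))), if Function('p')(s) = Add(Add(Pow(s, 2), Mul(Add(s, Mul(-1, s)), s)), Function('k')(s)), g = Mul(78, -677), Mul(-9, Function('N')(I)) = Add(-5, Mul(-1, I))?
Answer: Rational(-446498, 9) ≈ -49611.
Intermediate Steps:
Function('N')(I) = Add(Rational(5, 9), Mul(Rational(1, 9), I)) (Function('N')(I) = Mul(Rational(-1, 9), Add(-5, Mul(-1, I))) = Add(Rational(5, 9), Mul(Rational(1, 9), I)))
Function('k')(A) = Add(1, Mul(Rational(-1, 3), A))
g = -52806
Function('p')(s) = Add(1, Pow(s, 2), Mul(Rational(-1, 3), s)) (Function('p')(s) = Add(Add(Pow(s, 2), Mul(Add(s, Mul(-1, s)), s)), Add(1, Mul(Rational(-1, 3), s))) = Add(Add(Pow(s, 2), Mul(0, s)), Add(1, Mul(Rational(-1, 3), s))) = Add(Add(Pow(s, 2), 0), Add(1, Mul(Rational(-1, 3), s))) = Add(Pow(s, 2), Add(1, Mul(Rational(-1, 3), s))) = Add(1, Pow(s, 2), Mul(Rational(-1, 3), s)))
Add(g, Mul(Mul(28, Function('p')(9)), Function('N')(8))) = Add(-52806, Mul(Mul(28, Add(1, Pow(9, 2), Mul(Rational(-1, 3), 9))), Add(Rational(5, 9), Mul(Rational(1, 9), 8)))) = Add(-52806, Mul(Mul(28, Add(1, 81, -3)), Add(Rational(5, 9), Rational(8, 9)))) = Add(-52806, Mul(Mul(28, 79), Rational(13, 9))) = Add(-52806, Mul(2212, Rational(13, 9))) = Add(-52806, Rational(28756, 9)) = Rational(-446498, 9)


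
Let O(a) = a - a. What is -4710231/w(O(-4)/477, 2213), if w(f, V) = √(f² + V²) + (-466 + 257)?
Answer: -1570077/668 ≈ -2350.4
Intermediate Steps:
O(a) = 0
w(f, V) = -209 + √(V² + f²) (w(f, V) = √(V² + f²) - 209 = -209 + √(V² + f²))
-4710231/w(O(-4)/477, 2213) = -4710231/(-209 + √(2213² + (0/477)²)) = -4710231/(-209 + √(4897369 + (0*(1/477))²)) = -4710231/(-209 + √(4897369 + 0²)) = -4710231/(-209 + √(4897369 + 0)) = -4710231/(-209 + √4897369) = -4710231/(-209 + 2213) = -4710231/2004 = -4710231*1/2004 = -1570077/668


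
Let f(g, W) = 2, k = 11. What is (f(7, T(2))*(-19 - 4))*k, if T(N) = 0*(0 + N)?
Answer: -506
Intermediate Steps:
T(N) = 0 (T(N) = 0*N = 0)
(f(7, T(2))*(-19 - 4))*k = (2*(-19 - 4))*11 = (2*(-23))*11 = -46*11 = -506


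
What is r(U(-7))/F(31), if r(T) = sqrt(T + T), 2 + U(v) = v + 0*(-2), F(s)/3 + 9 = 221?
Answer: I*sqrt(2)/212 ≈ 0.0066708*I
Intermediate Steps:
F(s) = 636 (F(s) = -27 + 3*221 = -27 + 663 = 636)
U(v) = -2 + v (U(v) = -2 + (v + 0*(-2)) = -2 + (v + 0) = -2 + v)
r(T) = sqrt(2)*sqrt(T) (r(T) = sqrt(2*T) = sqrt(2)*sqrt(T))
r(U(-7))/F(31) = (sqrt(2)*sqrt(-2 - 7))/636 = (sqrt(2)*sqrt(-9))*(1/636) = (sqrt(2)*(3*I))*(1/636) = (3*I*sqrt(2))*(1/636) = I*sqrt(2)/212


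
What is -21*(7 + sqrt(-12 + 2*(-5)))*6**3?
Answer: -31752 - 4536*I*sqrt(22) ≈ -31752.0 - 21276.0*I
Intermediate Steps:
-21*(7 + sqrt(-12 + 2*(-5)))*6**3 = -21*(7 + sqrt(-12 - 10))*216 = -21*(7 + sqrt(-22))*216 = -21*(7 + I*sqrt(22))*216 = (-147 - 21*I*sqrt(22))*216 = -31752 - 4536*I*sqrt(22)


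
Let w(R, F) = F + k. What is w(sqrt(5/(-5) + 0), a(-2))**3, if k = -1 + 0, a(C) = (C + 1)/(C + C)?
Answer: -27/64 ≈ -0.42188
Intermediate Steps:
a(C) = (1 + C)/(2*C) (a(C) = (1 + C)/((2*C)) = (1 + C)*(1/(2*C)) = (1 + C)/(2*C))
k = -1
w(R, F) = -1 + F (w(R, F) = F - 1 = -1 + F)
w(sqrt(5/(-5) + 0), a(-2))**3 = (-1 + (1/2)*(1 - 2)/(-2))**3 = (-1 + (1/2)*(-1/2)*(-1))**3 = (-1 + 1/4)**3 = (-3/4)**3 = -27/64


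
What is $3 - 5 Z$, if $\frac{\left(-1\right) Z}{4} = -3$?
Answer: $-57$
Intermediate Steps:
$Z = 12$ ($Z = \left(-4\right) \left(-3\right) = 12$)
$3 - 5 Z = 3 - 60 = -57$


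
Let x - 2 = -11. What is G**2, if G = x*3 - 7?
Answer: 1156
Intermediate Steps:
x = -9 (x = 2 - 11 = -9)
G = -34 (G = -9*3 - 7 = -27 - 7 = -34)
G**2 = (-34)**2 = 1156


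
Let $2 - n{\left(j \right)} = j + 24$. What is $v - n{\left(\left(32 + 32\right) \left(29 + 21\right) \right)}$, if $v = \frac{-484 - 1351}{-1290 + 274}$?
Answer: $\frac{3275387}{1016} \approx 3223.8$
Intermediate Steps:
$n{\left(j \right)} = -22 - j$ ($n{\left(j \right)} = 2 - \left(j + 24\right) = 2 - \left(24 + j\right) = -22 - j$)
$v = \frac{1835}{1016}$ ($v = - \frac{1835}{-1016} = \left(-1835\right) \left(- \frac{1}{1016}\right) = \frac{1835}{1016} \approx 1.8061$)
$v - n{\left(\left(32 + 32\right) \left(29 + 21\right) \right)} = \frac{1835}{1016} - \left(-22 - \left(32 + 32\right) \left(29 + 21\right)\right) = \frac{1835}{1016} - \left(-22 - 64 \cdot 50\right) = \frac{1835}{1016} - \left(-22 - 3200\right) = \frac{1835}{1016} - -3222 = \frac{1835}{1016} + 3222 = \frac{3275387}{1016}$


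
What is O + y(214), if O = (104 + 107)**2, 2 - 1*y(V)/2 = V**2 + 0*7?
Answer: -47067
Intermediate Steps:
y(V) = 4 - 2*V**2 (y(V) = 4 - 2*(V**2 + 0*7) = 4 - 2*(V**2 + 0) = 4 - 2*V**2)
O = 44521 (O = 211**2 = 44521)
O + y(214) = 44521 + (4 - 2*214**2) = 44521 + (4 - 2*45796) = 44521 + (4 - 91592) = 44521 - 91588 = -47067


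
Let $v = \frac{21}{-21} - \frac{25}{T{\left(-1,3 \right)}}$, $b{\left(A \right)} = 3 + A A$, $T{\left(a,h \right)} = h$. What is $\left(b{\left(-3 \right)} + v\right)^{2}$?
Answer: $\frac{64}{9} \approx 7.1111$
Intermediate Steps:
$b{\left(A \right)} = 3 + A^{2}$
$v = - \frac{28}{3}$ ($v = \frac{21}{-21} - \frac{25}{3} = 21 \left(- \frac{1}{21}\right) - \frac{25}{3} = -1 - \frac{25}{3} = - \frac{28}{3} \approx -9.3333$)
$\left(b{\left(-3 \right)} + v\right)^{2} = \left(\left(3 + \left(-3\right)^{2}\right) - \frac{28}{3}\right)^{2} = \left(\left(3 + 9\right) - \frac{28}{3}\right)^{2} = \left(12 - \frac{28}{3}\right)^{2} = \left(\frac{8}{3}\right)^{2} = \frac{64}{9}$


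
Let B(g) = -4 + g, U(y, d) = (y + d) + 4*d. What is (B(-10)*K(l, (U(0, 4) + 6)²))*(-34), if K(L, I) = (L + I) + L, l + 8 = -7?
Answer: 307496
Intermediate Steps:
l = -15 (l = -8 - 7 = -15)
U(y, d) = y + 5*d (U(y, d) = (d + y) + 4*d = y + 5*d)
K(L, I) = I + 2*L (K(L, I) = (I + L) + L = I + 2*L)
(B(-10)*K(l, (U(0, 4) + 6)²))*(-34) = ((-4 - 10)*(((0 + 5*4) + 6)² + 2*(-15)))*(-34) = -14*(((0 + 20) + 6)² - 30)*(-34) = -14*((20 + 6)² - 30)*(-34) = -14*(26² - 30)*(-34) = -14*(676 - 30)*(-34) = -14*646*(-34) = -9044*(-34) = 307496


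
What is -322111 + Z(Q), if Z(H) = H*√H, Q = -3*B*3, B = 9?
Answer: -322111 - 729*I ≈ -3.2211e+5 - 729.0*I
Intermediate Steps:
Q = -81 (Q = -3*9*3 = -27*3 = -81)
Z(H) = H^(3/2)
-322111 + Z(Q) = -322111 + (-81)^(3/2) = -322111 - 729*I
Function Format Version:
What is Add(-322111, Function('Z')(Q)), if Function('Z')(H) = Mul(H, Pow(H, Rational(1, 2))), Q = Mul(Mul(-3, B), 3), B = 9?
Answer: Add(-322111, Mul(-729, I)) ≈ Add(-3.2211e+5, Mul(-729.00, I))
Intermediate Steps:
Q = -81 (Q = Mul(Mul(-3, 9), 3) = Mul(-27, 3) = -81)
Function('Z')(H) = Pow(H, Rational(3, 2))
Add(-322111, Function('Z')(Q)) = Add(-322111, Pow(-81, Rational(3, 2))) = Add(-322111, Mul(-729, I))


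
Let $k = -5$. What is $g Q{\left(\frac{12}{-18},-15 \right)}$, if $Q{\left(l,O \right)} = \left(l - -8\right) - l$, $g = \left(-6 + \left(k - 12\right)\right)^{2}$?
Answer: $4232$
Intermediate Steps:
$g = 529$ ($g = \left(-6 - 17\right)^{2} = \left(-23\right)^{2} = 529$)
$Q{\left(l,O \right)} = 8$ ($Q{\left(l,O \right)} = \left(l + 8\right) - l = \left(8 + l\right) - l = 8$)
$g Q{\left(\frac{12}{-18},-15 \right)} = 529 \cdot 8 = 4232$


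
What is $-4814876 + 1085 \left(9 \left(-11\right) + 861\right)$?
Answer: $-3988106$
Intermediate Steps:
$-4814876 + 1085 \left(9 \left(-11\right) + 861\right) = -4814876 + 1085 \left(-99 + 861\right) = -4814876 + 1085 \cdot 762 = -4814876 + 826770 = -3988106$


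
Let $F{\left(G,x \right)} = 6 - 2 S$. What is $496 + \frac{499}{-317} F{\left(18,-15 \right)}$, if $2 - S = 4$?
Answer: $\frac{152242}{317} \approx 480.26$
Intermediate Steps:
$S = -2$ ($S = 2 - 4 = -2$)
$F{\left(G,x \right)} = 10$ ($F{\left(G,x \right)} = 6 - -4 = 6 + 4 = 10$)
$496 + \frac{499}{-317} F{\left(18,-15 \right)} = 496 + \frac{499}{-317} \cdot 10 = 496 + 499 \left(- \frac{1}{317}\right) 10 = 496 - \frac{4990}{317} = \frac{152242}{317}$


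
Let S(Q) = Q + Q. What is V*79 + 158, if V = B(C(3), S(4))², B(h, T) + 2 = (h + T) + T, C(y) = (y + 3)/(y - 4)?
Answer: 5214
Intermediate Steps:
C(y) = (3 + y)/(-4 + y)
S(Q) = 2*Q
B(h, T) = -2 + h + 2*T (B(h, T) = -2 + ((h + T) + T) = -2 + ((T + h) + T) = -2 + (h + 2*T) = -2 + h + 2*T)
V = 64 (V = (-2 + (3 + 3)/(-4 + 3) + 2*(2*4))² = (-2 + 6/(-1) + 2*8)² = (-2 - 1*6 + 16)² = (-2 - 6 + 16)² = 8² = 64)
V*79 + 158 = 64*79 + 158 = 5056 + 158 = 5214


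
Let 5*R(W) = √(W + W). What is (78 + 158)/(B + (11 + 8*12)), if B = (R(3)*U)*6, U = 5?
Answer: 25252/11233 - 1416*√6/11233 ≈ 1.9392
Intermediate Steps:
R(W) = √2*√W/5 (R(W) = √(W + W)/5 = √(2*W)/5 = (√2*√W)/5 = √2*√W/5)
B = 6*√6 (B = ((√2*√3/5)*5)*6 = ((√6/5)*5)*6 = √6*6 = 6*√6 ≈ 14.697)
(78 + 158)/(B + (11 + 8*12)) = (78 + 158)/(6*√6 + (11 + 8*12)) = 236/(6*√6 + (11 + 96)) = 236/(6*√6 + 107) = 236/(107 + 6*√6)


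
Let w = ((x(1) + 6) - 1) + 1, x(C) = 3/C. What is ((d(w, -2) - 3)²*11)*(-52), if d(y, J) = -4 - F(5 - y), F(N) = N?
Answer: -5148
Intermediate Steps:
w = 9 (w = ((3/1 + 6) - 1) + 1 = ((3*1 + 6) - 1) + 1 = ((3 + 6) - 1) + 1 = (9 - 1) + 1 = 8 + 1 = 9)
d(y, J) = -9 + y (d(y, J) = -4 - (5 - y) = -4 + (-5 + y) = -9 + y)
((d(w, -2) - 3)²*11)*(-52) = (((-9 + 9) - 3)²*11)*(-52) = ((0 - 3)²*11)*(-52) = ((-3)²*11)*(-52) = (9*11)*(-52) = 99*(-52) = -5148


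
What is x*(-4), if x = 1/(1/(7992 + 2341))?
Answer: -41332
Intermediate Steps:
x = 10333 (x = 1/(1/10333) = 10333)
x*(-4) = 10333*(-4) = -41332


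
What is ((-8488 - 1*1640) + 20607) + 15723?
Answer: 26202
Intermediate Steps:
((-8488 - 1*1640) + 20607) + 15723 = ((-8488 - 1640) + 20607) + 15723 = (-10128 + 20607) + 15723 = 10479 + 15723 = 26202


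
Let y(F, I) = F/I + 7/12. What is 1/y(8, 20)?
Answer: 60/59 ≈ 1.0169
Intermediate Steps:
y(F, I) = 7/12 + F/I (y(F, I) = F/I + 7*(1/12) = F/I + 7/12 = 7/12 + F/I)
1/y(8, 20) = 1/(7/12 + 8/20) = 1/(7/12 + 8*(1/20)) = 1/(7/12 + ⅖) = 1/(59/60) = 60/59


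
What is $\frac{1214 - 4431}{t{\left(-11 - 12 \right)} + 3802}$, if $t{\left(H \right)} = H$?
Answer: $- \frac{3217}{3779} \approx -0.85128$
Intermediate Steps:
$\frac{1214 - 4431}{t{\left(-11 - 12 \right)} + 3802} = \frac{1214 - 4431}{\left(-11 - 12\right) + 3802} = - \frac{3217}{\left(-11 - 12\right) + 3802} = - \frac{3217}{-23 + 3802} = - \frac{3217}{3779}$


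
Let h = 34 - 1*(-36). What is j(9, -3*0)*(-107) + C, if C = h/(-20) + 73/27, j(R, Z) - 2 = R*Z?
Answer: -11599/54 ≈ -214.80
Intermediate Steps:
h = 70 (h = 34 + 36 = 70)
j(R, Z) = 2 + R*Z
C = -43/54 (C = 70/(-20) + 73/27 = 70*(-1/20) + 73*(1/27) = -7/2 + 73/27 = -43/54 ≈ -0.79630)
j(9, -3*0)*(-107) + C = (2 + 9*(-3*0))*(-107) - 43/54 = (2 + 9*0)*(-107) - 43/54 = (2 + 0)*(-107) - 43/54 = 2*(-107) - 43/54 = -214 - 43/54 = -11599/54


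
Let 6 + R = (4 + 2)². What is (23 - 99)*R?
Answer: -2280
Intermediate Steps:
R = 30 (R = -6 + (4 + 2)² = -6 + 6² = -6 + 36 = 30)
(23 - 99)*R = (23 - 99)*30 = -76*30 = -2280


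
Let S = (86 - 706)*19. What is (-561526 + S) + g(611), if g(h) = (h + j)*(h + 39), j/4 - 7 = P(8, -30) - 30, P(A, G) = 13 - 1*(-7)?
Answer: -183956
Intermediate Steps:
P(A, G) = 20 (P(A, G) = 13 + 7 = 20)
S = -11780 (S = -620*19 = -11780)
j = -12 (j = 28 + 4*(20 - 30) = 28 + 4*(-10) = 28 - 40 = -12)
g(h) = (-12 + h)*(39 + h) (g(h) = (h - 12)*(h + 39) = (-12 + h)*(39 + h))
(-561526 + S) + g(611) = (-561526 - 11780) + (-468 + 611² + 27*611) = -573306 + (-468 + 373321 + 16497) = -573306 + 389350 = -183956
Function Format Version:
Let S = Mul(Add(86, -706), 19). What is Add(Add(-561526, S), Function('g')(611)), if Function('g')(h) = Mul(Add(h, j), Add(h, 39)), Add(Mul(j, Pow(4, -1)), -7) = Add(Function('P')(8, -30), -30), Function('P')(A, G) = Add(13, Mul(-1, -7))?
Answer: -183956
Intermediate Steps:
Function('P')(A, G) = 20 (Function('P')(A, G) = Add(13, 7) = 20)
S = -11780 (S = Mul(-620, 19) = -11780)
j = -12 (j = Add(28, Mul(4, Add(20, -30))) = Add(28, Mul(4, -10)) = Add(28, -40) = -12)
Function('g')(h) = Mul(Add(-12, h), Add(39, h)) (Function('g')(h) = Mul(Add(h, -12), Add(h, 39)) = Mul(Add(-12, h), Add(39, h)))
Add(Add(-561526, S), Function('g')(611)) = Add(Add(-561526, -11780), Add(-468, Pow(611, 2), Mul(27, 611))) = Add(-573306, Add(-468, 373321, 16497)) = Add(-573306, 389350) = -183956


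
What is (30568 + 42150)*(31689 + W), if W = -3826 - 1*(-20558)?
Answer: 3521078278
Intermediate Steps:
W = 16732 (W = -3826 + 20558 = 16732)
(30568 + 42150)*(31689 + W) = (30568 + 42150)*(31689 + 16732) = 72718*48421 = 3521078278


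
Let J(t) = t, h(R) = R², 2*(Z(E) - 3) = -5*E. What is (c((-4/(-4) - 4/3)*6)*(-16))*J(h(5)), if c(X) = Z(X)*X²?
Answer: -12800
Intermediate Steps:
Z(E) = 3 - 5*E/2 (Z(E) = 3 + (-5*E)/2 = 3 - 5*E/2)
c(X) = X²*(3 - 5*X/2) (c(X) = (3 - 5*X/2)*X² = X²*(3 - 5*X/2))
(c((-4/(-4) - 4/3)*6)*(-16))*J(h(5)) = ((((-4/(-4) - 4/3)*6)²*(6 - 5*(-4/(-4) - 4/3)*6)/2)*(-16))*5² = ((((-4*(-¼) - 4*⅓)*6)²*(6 - 5*(-4*(-¼) - 4*⅓)*6)/2)*(-16))*25 = ((((1 - 4/3)*6)²*(6 - 5*(1 - 4/3)*6)/2)*(-16))*25 = (((-⅓*6)²*(6 - (-5)*6/3)/2)*(-16))*25 = (((½)*(-2)²*(6 - 5*(-2)))*(-16))*25 = (((½)*4*(6 + 10))*(-16))*25 = (((½)*4*16)*(-16))*25 = (32*(-16))*25 = -512*25 = -12800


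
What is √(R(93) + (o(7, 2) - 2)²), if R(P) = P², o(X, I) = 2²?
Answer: √8653 ≈ 93.021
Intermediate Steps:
o(X, I) = 4
√(R(93) + (o(7, 2) - 2)²) = √(93² + (4 - 2)²) = √(8649 + 2²) = √(8649 + 4) = √8653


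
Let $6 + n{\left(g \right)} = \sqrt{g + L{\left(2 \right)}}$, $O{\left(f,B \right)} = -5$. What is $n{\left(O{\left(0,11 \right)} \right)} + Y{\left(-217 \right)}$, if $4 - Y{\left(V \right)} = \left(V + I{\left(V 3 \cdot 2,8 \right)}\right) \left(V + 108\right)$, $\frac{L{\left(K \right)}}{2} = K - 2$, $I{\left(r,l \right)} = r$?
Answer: $-165573 + i \sqrt{5} \approx -1.6557 \cdot 10^{5} + 2.2361 i$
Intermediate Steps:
$L{\left(K \right)} = -4 + 2 K$ ($L{\left(K \right)} = 2 \left(K - 2\right) = 2 \left(-2 + K\right) = -4 + 2 K$)
$n{\left(g \right)} = -6 + \sqrt{g}$ ($n{\left(g \right)} = -6 + \sqrt{g + \left(-4 + 2 \cdot 2\right)} = -6 + \sqrt{g + \left(-4 + 4\right)} = -6 + \sqrt{g + 0} = -6 + \sqrt{g}$)
$Y{\left(V \right)} = 4 - 7 V \left(108 + V\right)$ ($Y{\left(V \right)} = 4 - \left(V + V 3 \cdot 2\right) \left(V + 108\right) = 4 - \left(V + 3 V 2\right) \left(108 + V\right) = 4 - \left(V + 6 V\right) \left(108 + V\right) = 4 - 7 V \left(108 + V\right)$)
$n{\left(O{\left(0,11 \right)} \right)} + Y{\left(-217 \right)} = \left(-6 + \sqrt{-5}\right) - \left(-164056 + 329623\right) = \left(-6 + i \sqrt{5}\right) + \left(4 + 164052 - 329623\right) = \left(-6 + i \sqrt{5}\right) - 165567 = -165573 + i \sqrt{5}$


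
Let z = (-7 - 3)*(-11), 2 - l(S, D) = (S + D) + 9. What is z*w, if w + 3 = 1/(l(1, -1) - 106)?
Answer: -37400/113 ≈ -330.97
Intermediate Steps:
l(S, D) = -7 - D - S (l(S, D) = 2 - ((S + D) + 9) = 2 - ((D + S) + 9) = 2 - (9 + D + S) = 2 + (-9 - D - S) = -7 - D - S)
w = -340/113 (w = -3 + 1/((-7 - 1*(-1) - 1*1) - 106) = -3 + 1/((-7 + 1 - 1) - 106) = -3 + 1/(-7 - 106) = -3 + 1/(-113) = -3 - 1/113 = -340/113 ≈ -3.0089)
z = 110 (z = -10*(-11) = 110)
z*w = 110*(-340/113) = -37400/113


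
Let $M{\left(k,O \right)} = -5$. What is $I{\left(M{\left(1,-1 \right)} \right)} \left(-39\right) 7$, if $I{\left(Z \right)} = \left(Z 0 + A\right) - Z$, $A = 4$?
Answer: $-2457$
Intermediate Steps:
$I{\left(Z \right)} = 4 - Z$ ($I{\left(Z \right)} = \left(Z 0 + 4\right) - Z = \left(0 + 4\right) - Z = 4 - Z$)
$I{\left(M{\left(1,-1 \right)} \right)} \left(-39\right) 7 = \left(4 - -5\right) \left(-39\right) 7 = \left(4 + 5\right) \left(-39\right) 7 = 9 \left(-39\right) 7 = \left(-351\right) 7 = -2457$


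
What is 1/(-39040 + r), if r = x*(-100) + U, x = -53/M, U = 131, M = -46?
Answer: -23/897557 ≈ -2.5625e-5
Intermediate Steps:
x = 53/46 (x = -53/(-46) = -53*(-1/46) = 53/46 ≈ 1.1522)
r = 363/23 (r = (53/46)*(-100) + 131 = -2650/23 + 131 = 363/23 ≈ 15.783)
1/(-39040 + r) = 1/(-39040 + 363/23) = 1/(-897557/23) = -23/897557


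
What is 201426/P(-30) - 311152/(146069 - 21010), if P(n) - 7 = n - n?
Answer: 25187956070/875413 ≈ 28773.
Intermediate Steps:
P(n) = 7 (P(n) = 7 + (n - n) = 7 + 0 = 7)
201426/P(-30) - 311152/(146069 - 21010) = 201426/7 - 311152/(146069 - 21010) = 201426*(1/7) - 311152/125059 = 201426/7 - 311152*1/125059 = 201426/7 - 311152/125059 = 25187956070/875413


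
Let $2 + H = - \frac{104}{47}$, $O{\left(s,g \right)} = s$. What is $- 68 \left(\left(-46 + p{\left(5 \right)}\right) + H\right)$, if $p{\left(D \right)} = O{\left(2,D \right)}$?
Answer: $\frac{154088}{47} \approx 3278.5$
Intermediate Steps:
$p{\left(D \right)} = 2$
$H = - \frac{198}{47}$ ($H = -2 - \frac{104}{47} = - \frac{198}{47} \approx -4.2128$)
$- 68 \left(\left(-46 + p{\left(5 \right)}\right) + H\right) = - 68 \left(\left(-46 + 2\right) - \frac{198}{47}\right) = - 68 \left(-44 - \frac{198}{47}\right) = - \frac{68 \left(-2266\right)}{47} = \left(-1\right) \left(- \frac{154088}{47}\right) = \frac{154088}{47}$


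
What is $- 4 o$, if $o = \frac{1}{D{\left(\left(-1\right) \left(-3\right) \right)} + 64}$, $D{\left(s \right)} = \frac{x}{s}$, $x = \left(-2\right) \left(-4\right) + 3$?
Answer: $- \frac{12}{203} \approx -0.059113$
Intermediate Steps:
$x = 11$ ($x = 8 + 3 = 11$)
$D{\left(s \right)} = \frac{11}{s}$
$o = \frac{3}{203}$ ($o = \frac{1}{\frac{11}{\left(-1\right) \left(-3\right)} + 64} = \frac{1}{\frac{11}{3} + 64} = \frac{1}{\frac{203}{3}} = \frac{3}{203} \approx 0.014778$)
$- 4 o = \left(-4\right) \frac{3}{203} = - \frac{12}{203}$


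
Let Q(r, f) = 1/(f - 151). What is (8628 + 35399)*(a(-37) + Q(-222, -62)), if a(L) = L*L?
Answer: 12838097092/213 ≈ 6.0273e+7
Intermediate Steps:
a(L) = L²
Q(r, f) = 1/(-151 + f)
(8628 + 35399)*(a(-37) + Q(-222, -62)) = (8628 + 35399)*((-37)² + 1/(-151 - 62)) = 44027*(1369 + 1/(-213)) = 44027*(1369 - 1/213) = 44027*(291596/213) = 12838097092/213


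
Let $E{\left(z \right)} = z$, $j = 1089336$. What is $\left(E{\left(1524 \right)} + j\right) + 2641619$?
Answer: $3732479$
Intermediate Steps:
$\left(E{\left(1524 \right)} + j\right) + 2641619 = \left(1524 + 1089336\right) + 2641619 = 1090860 + 2641619 = 3732479$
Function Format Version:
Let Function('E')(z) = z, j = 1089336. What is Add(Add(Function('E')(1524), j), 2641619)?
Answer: 3732479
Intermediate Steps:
Add(Add(Function('E')(1524), j), 2641619) = Add(Add(1524, 1089336), 2641619) = Add(1090860, 2641619) = 3732479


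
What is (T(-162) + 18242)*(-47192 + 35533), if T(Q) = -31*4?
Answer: -211237762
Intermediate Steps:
T(Q) = -124
(T(-162) + 18242)*(-47192 + 35533) = (-124 + 18242)*(-47192 + 35533) = 18118*(-11659) = -211237762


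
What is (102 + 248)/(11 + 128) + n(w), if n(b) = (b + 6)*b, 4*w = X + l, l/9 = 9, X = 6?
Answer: 1347923/2224 ≈ 606.08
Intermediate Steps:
l = 81 (l = 9*9 = 81)
w = 87/4 (w = (6 + 81)/4 = (1/4)*87 = 87/4 ≈ 21.750)
n(b) = b*(6 + b) (n(b) = (6 + b)*b = b*(6 + b))
(102 + 248)/(11 + 128) + n(w) = (102 + 248)/(11 + 128) + 87*(6 + 87/4)/4 = 350/139 + (87/4)*(111/4) = 350*(1/139) + 9657/16 = 350/139 + 9657/16 = 1347923/2224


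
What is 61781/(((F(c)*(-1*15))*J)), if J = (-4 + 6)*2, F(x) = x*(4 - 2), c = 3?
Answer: -61781/360 ≈ -171.61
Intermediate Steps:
F(x) = 2*x (F(x) = x*2 = 2*x)
J = 4 (J = 2*2 = 4)
61781/(((F(c)*(-1*15))*J)) = 61781/((((2*3)*(-1*15))*4)) = 61781/(((6*(-15))*4)) = 61781/((-90*4)) = 61781/(-360) = 61781*(-1/360) = -61781/360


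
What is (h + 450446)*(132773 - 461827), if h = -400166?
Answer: -16544835120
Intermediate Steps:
(h + 450446)*(132773 - 461827) = (-400166 + 450446)*(132773 - 461827) = 50280*(-329054) = -16544835120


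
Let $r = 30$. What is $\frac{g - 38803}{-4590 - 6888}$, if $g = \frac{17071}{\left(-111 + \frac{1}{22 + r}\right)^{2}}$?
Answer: $\frac{430755354713}{127422791266} \approx 3.3805$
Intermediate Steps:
$g = \frac{46159984}{33304441}$ ($g = \frac{17071}{\left(-111 + \frac{1}{22 + 30}\right)^{2}} = \frac{17071}{\left(-111 + \frac{1}{52}\right)^{2}} = \frac{17071}{\left(- \frac{5771}{52}\right)^{2}} = \frac{17071}{\frac{33304441}{2704}} = 17071 \cdot \frac{2704}{33304441} = \frac{46159984}{33304441} \approx 1.386$)
$\frac{g - 38803}{-4590 - 6888} = \frac{\frac{46159984}{33304441} - 38803}{-4590 - 6888} = - \frac{1292266064139}{33304441 \left(-11478\right)} = \left(- \frac{1292266064139}{33304441}\right) \left(- \frac{1}{11478}\right) = \frac{430755354713}{127422791266}$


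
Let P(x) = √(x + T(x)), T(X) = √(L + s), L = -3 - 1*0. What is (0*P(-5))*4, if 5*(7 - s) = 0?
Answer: 0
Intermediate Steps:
L = -3 (L = -3 + 0 = -3)
s = 7 (s = 7 - ⅕*0 = 7 + 0 = 7)
T(X) = 2 (T(X) = √(-3 + 7) = √4 = 2)
P(x) = √(2 + x) (P(x) = √(x + 2) = √(2 + x))
(0*P(-5))*4 = (0*√(2 - 5))*4 = (0*√(-3))*4 = (0*(I*√3))*4 = 0*4 = 0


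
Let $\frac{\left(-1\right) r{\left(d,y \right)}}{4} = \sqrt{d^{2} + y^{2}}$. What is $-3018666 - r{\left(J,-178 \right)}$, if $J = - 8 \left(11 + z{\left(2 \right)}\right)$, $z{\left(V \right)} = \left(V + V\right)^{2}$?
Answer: $-3018666 + 8 \sqrt{19585} \approx -3.0175 \cdot 10^{6}$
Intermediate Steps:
$z{\left(V \right)} = 4 V^{2}$ ($z{\left(V \right)} = \left(2 V\right)^{2} = 4 V^{2}$)
$J = -216$ ($J = - 8 \left(11 + 4 \cdot 2^{2}\right) = - 8 \left(11 + 4 \cdot 4\right) = - 8 \left(11 + 16\right) = \left(-8\right) 27 = -216$)
$r{\left(d,y \right)} = - 4 \sqrt{d^{2} + y^{2}}$
$-3018666 - r{\left(J,-178 \right)} = -3018666 - - 4 \sqrt{\left(-216\right)^{2} + \left(-178\right)^{2}} = -3018666 - - 4 \sqrt{46656 + 31684} = -3018666 - - 4 \sqrt{78340} = -3018666 - - 4 \cdot 2 \sqrt{19585} = -3018666 - - 8 \sqrt{19585} = -3018666 + 8 \sqrt{19585}$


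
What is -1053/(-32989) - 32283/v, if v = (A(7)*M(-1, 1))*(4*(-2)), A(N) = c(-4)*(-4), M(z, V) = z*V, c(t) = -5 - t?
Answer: -1064950191/1055648 ≈ -1008.8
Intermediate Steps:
M(z, V) = V*z
A(N) = 4 (A(N) = (-5 - 1*(-4))*(-4) = (-5 + 4)*(-4) = -1*(-4) = 4)
v = 32 (v = (4*(1*(-1)))*(4*(-2)) = (4*(-1))*(-8) = -4*(-8) = 32)
-1053/(-32989) - 32283/v = -1053/(-32989) - 32283/32 = -1053*(-1/32989) - 32283*1/32 = 1053/32989 - 32283/32 = -1064950191/1055648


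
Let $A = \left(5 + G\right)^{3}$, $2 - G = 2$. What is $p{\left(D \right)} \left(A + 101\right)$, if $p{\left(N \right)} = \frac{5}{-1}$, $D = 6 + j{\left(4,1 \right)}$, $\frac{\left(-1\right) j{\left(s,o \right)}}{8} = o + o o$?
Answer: $-1130$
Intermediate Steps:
$G = 0$ ($G = 2 - 2 = 0$)
$A = 125$ ($A = \left(5 + 0\right)^{3} = 5^{3} = 125$)
$j{\left(s,o \right)} = - 8 o - 8 o^{2}$ ($j{\left(s,o \right)} = - 8 \left(o + o o\right) = - 8 \left(o + o^{2}\right) = - 8 o - 8 o^{2}$)
$D = -10$ ($D = 6 - 8 \left(1 + 1\right) = 6 - 8 \cdot 2 = 6 - 16 = -10$)
$p{\left(N \right)} = -5$ ($p{\left(N \right)} = 5 \left(-1\right) = -5$)
$p{\left(D \right)} \left(A + 101\right) = - 5 \left(125 + 101\right) = \left(-5\right) 226 = -1130$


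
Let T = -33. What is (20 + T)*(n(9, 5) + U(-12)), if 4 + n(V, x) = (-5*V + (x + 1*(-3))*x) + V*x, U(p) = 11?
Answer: -221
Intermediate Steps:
n(V, x) = -4 - 5*V + V*x + x*(-3 + x) (n(V, x) = -4 + ((-5*V + (x + 1*(-3))*x) + V*x) = -4 + ((-5*V + (x - 3)*x) + V*x) = -4 + ((-5*V + (-3 + x)*x) + V*x) = -4 + ((-5*V + x*(-3 + x)) + V*x) = -4 + (-5*V + V*x + x*(-3 + x)) = -4 - 5*V + V*x + x*(-3 + x))
(20 + T)*(n(9, 5) + U(-12)) = (20 - 33)*((-4 + 5² - 5*9 - 3*5 + 9*5) + 11) = -13*((-4 + 25 - 45 - 15 + 45) + 11) = -13*(6 + 11) = -13*17 = -221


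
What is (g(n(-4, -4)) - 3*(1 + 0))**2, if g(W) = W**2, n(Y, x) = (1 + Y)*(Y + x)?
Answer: 328329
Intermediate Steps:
(g(n(-4, -4)) - 3*(1 + 0))**2 = ((-4 - 4 + (-4)**2 - 4*(-4))**2 - 3*(1 + 0))**2 = ((-4 - 4 + 16 + 16)**2 - 3*1)**2 = (24**2 - 3)**2 = (576 - 3)**2 = 573**2 = 328329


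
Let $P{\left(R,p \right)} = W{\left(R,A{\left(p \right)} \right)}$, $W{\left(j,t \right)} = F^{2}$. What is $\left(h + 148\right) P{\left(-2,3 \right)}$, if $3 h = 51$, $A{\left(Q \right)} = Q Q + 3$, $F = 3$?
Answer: $1485$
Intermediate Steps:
$A{\left(Q \right)} = 3 + Q^{2}$ ($A{\left(Q \right)} = Q^{2} + 3 = 3 + Q^{2}$)
$h = 17$ ($h = \frac{1}{3} \cdot 51 = 17$)
$W{\left(j,t \right)} = 9$ ($W{\left(j,t \right)} = 3^{2} = 9$)
$P{\left(R,p \right)} = 9$
$\left(h + 148\right) P{\left(-2,3 \right)} = \left(17 + 148\right) 9 = 165 \cdot 9 = 1485$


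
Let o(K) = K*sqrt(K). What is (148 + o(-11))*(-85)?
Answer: -12580 + 935*I*sqrt(11) ≈ -12580.0 + 3101.0*I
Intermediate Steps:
o(K) = K**(3/2)
(148 + o(-11))*(-85) = (148 + (-11)**(3/2))*(-85) = (148 - 11*I*sqrt(11))*(-85) = -12580 + 935*I*sqrt(11)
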